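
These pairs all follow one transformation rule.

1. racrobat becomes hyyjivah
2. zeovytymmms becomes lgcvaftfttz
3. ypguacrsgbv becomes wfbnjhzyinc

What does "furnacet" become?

bmuyjhal

The rule is to swap each adjacent pair of characters (1↔2, 3↔4, ...), then shift every letter 7 places forward in the alphabet (wrapping around).
For "furnacet", step one produces "ufnrcate"; step two turns that into "bmuyjhal".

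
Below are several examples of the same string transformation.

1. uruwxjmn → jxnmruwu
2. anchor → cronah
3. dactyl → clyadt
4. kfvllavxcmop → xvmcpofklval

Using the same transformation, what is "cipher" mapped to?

preich

The rule is to swap each adjacent pair of characters (1↔2, 3↔4, ...), then swap the front and back halves of the string.
"cipher" → "ichpre" → "preich".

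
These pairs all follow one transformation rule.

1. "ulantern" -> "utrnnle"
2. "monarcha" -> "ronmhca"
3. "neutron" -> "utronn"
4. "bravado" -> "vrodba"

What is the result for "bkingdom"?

Looking at the pairs, the operation is to sort the characters into reverse alphabetical order, then delete the last character.
Working it through for "bkingdom": intermediate "onmkigdb", final "onmkigd".

onmkigd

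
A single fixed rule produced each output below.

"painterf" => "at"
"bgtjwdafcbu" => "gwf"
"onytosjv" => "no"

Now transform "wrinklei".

The transformation: move the last character to the front, then keep one character in every 3, starting at position 3 (positions 3rd, 6th, 9th, ...).
Starting from "wrinklei": after the first operation, "iwrinkle"; after the second, "rk".

rk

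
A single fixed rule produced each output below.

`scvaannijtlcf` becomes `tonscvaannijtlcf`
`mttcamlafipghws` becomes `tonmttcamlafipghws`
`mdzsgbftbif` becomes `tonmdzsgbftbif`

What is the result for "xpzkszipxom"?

The pattern: prepend "ton".
"xpzkszipxom" → "tonxpzkszipxom".

tonxpzkszipxom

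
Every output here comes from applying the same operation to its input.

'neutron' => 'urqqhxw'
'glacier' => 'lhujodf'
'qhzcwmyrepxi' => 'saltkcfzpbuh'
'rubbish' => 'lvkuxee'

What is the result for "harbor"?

Each output is the input with this applied: shift every letter 3 places forward in the alphabet (wrapping around), then move the last 3 characters to the front (rotate right by 3).
On "harbor": the first step gives "kdueru", and the second then gives "erukdu".

erukdu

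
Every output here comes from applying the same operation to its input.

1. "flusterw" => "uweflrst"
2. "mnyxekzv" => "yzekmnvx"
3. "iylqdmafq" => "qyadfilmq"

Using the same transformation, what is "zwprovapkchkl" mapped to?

wzachkklopprv

The rule is to sort the characters into alphabetical order, then move the last 2 characters to the front (rotate right by 2).
"zwprovapkchkl" → "achkklopprvwz" → "wzachkklopprv".
(Check on "iylqdmafq": → "adfilmqqy" → "qyadfilmq" ✓)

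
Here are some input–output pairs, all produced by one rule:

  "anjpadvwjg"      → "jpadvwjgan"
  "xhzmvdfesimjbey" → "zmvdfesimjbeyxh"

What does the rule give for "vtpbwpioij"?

pbwpioijvt

Each output is the input with this applied: move the first 2 characters to the end (rotate left by 2).
On "vtpbwpioij" that produces "pbwpioijvt".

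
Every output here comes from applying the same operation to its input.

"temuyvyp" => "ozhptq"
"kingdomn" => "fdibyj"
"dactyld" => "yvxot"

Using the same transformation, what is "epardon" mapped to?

zkvmy

The pattern: shift every letter 5 places backward in the alphabet (wrapping around), then delete the last 2 characters.
Applying both steps to "epardon": "zkvmyji", then "zkvmy".
(Check on "temuyvyp": → "ozhptqtk" → "ozhptq" ✓)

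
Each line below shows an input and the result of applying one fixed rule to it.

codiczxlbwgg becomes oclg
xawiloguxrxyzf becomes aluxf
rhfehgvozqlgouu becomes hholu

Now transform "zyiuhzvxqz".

yhx

The transformation: keep one character in every 3, starting at position 2 (positions 2nd, 5th, 8th, ...).
On "zyiuhzvxqz" that produces "yhx".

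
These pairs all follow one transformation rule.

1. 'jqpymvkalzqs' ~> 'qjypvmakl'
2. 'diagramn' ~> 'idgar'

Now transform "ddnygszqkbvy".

The transformation: delete the last 3 characters, then swap each adjacent pair of characters (1↔2, 3↔4, ...).
Applying both steps to "ddnygszqkbvy": "ddnygszqk", then "ddynsgqzk".

ddynsgqzk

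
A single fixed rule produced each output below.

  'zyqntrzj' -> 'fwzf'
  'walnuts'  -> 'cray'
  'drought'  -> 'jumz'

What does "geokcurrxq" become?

The pattern: shift every letter 6 places forward in the alphabet (wrapping around), then keep every other character starting from the first (positions 1st, 3rd, 5th, ...).
Starting from "geokcurrxq": after the first operation, "mkuqiaxxdw"; after the second, "muixd".

muixd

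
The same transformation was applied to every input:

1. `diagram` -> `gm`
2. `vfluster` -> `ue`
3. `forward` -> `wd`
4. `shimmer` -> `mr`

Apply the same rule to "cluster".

sr

Looking at the pairs, the operation is to keep one character in every 3, starting at position 1 (positions 1st, 4th, 7th, ...), then delete the first character.
Starting from "cluster": after the first operation, "csr"; after the second, "sr".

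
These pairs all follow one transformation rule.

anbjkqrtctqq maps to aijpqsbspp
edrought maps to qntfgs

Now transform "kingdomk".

Each output is the input with this applied: delete the first 2 characters, then shift every letter 1 place backward in the alphabet (wrapping around).
Working it through for "kingdomk": intermediate "ngdomk", final "mfcnlj".

mfcnlj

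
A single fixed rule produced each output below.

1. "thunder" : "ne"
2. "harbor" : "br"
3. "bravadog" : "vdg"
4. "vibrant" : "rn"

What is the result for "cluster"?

Each output is the input with this applied: keep every other character starting from the second (positions 2nd, 4th, 6th, ...), then delete the first character.
"cluster" → "lse" → "se".

se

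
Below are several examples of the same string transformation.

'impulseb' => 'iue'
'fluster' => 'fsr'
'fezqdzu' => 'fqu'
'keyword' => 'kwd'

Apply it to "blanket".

In each case the input is transformed by: keep one character in every 3, starting at position 1 (positions 1st, 4th, 7th, ...).
"blanket" → "bnt".

bnt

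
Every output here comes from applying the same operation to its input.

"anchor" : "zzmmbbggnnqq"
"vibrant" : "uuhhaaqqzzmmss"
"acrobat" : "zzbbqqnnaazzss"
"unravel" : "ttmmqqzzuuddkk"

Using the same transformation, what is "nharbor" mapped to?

What's happening: double every character, then shift every letter 1 place backward in the alphabet (wrapping around).
Starting from "nharbor": after the first operation, "nnhhaarrbboorr"; after the second, "mmggzzqqaannqq".

mmggzzqqaannqq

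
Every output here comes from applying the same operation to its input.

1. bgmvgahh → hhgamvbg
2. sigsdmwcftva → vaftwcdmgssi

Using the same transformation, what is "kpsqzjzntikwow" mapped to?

owkwtiznzjsqkp

In each case the input is transformed by: swap each adjacent pair of characters (1↔2, 3↔4, ...), then reverse the string.
"kpsqzjzntikwow" → "pkqsjznzitwkwo" → "owkwtiznzjsqkp".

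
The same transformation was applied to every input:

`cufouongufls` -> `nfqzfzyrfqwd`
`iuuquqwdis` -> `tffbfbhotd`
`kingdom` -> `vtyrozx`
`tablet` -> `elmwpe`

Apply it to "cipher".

The pattern: shift every letter 11 places forward in the alphabet (wrapping around).
"cipher" → "ntaspc".

ntaspc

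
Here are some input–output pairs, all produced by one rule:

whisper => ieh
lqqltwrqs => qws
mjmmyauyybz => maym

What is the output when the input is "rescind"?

In each case the input is transformed by: move the first 2 characters to the end (rotate left by 2), then keep one character in every 3, starting at position 1 (positions 1st, 4th, 7th, ...).
Working it through for "rescind": intermediate "scindre", final "sne".
(Check on "lqqltwrqs": → "qltwrqslq" → "qws" ✓)

sne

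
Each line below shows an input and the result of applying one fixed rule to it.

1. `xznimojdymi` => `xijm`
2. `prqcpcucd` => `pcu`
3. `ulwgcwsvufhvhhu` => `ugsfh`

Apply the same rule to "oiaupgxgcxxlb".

ouxxb

The transformation: keep one character in every 3, starting at position 1 (positions 1st, 4th, 7th, ...).
So "oiaupgxgcxxlb" becomes "ouxxb".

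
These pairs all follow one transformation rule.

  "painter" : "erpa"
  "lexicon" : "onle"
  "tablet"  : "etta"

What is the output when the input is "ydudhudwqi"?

What's happening: move the last 2 characters to the front (rotate right by 2), then keep only the first 4 characters.
On "ydudhudwqi": the first step gives "qiydudhudw", and the second then gives "qiyd".

qiyd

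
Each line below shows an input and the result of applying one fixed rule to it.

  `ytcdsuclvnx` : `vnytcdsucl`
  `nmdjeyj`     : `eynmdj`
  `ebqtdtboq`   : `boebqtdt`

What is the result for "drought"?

ghdrou

The rule is to delete the last character, then move the last 2 characters to the front (rotate right by 2).
For "drought", step one produces "drough"; step two turns that into "ghdrou".
(Check on "ytcdsuclvnx": → "ytcdsuclvn" → "vnytcdsucl" ✓)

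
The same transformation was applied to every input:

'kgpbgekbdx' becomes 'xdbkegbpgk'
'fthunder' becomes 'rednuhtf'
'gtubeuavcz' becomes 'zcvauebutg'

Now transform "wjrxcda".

What's happening: reverse the string.
Applying that to "wjrxcda" gives "adcxrjw".

adcxrjw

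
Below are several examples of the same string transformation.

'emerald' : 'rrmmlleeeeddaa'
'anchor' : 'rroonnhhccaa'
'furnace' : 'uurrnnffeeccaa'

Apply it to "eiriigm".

rrmmiiiiiiggee

Each output is the input with this applied: sort the characters into reverse alphabetical order, then double every character.
For "eiriigm" the result is "rrmmiiiiiiggee".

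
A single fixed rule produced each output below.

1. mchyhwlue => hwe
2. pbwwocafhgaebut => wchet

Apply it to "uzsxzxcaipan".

In each case the input is transformed by: keep one character in every 3, starting at position 3 (positions 3rd, 6th, 9th, ...).
For "uzsxzxcaipan" the result is "sxin".

sxin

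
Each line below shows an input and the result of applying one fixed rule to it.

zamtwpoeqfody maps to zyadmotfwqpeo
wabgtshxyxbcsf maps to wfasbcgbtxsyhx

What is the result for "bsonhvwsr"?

brssownvh

Each output is the input with this applied: take characters alternately from the front and the back (1st, last, 2nd, 2nd-last, ...).
On "bsonhvwsr" that produces "brssownvh".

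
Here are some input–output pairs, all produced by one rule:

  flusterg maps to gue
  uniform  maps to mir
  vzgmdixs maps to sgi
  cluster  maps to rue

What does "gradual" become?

laa

In each case the input is transformed by: move the last character to the front, then keep one character in every 3, starting at position 1 (positions 1st, 4th, 7th, ...).
"gradual" → "lgradua" → "laa".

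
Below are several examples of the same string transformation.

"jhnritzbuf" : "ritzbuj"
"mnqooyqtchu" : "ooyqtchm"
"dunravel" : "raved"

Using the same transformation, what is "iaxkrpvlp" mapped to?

The pattern: swap the first and last characters, then delete the first 3 characters.
Applying both steps to "iaxkrpvlp": "paxkrpvli", then "krpvli".
(Check on "dunravel": → "lunraved" → "raved" ✓)

krpvli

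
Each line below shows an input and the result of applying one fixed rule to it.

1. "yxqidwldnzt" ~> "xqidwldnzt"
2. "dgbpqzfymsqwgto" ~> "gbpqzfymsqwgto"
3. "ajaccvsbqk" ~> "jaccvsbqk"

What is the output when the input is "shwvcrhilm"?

Rule — delete the first character.
Applying that to "shwvcrhilm" gives "hwvcrhilm".

hwvcrhilm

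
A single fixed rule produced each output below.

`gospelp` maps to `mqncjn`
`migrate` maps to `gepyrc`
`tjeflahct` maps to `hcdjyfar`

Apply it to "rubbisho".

szzgqfm

Each output is the input with this applied: shift every letter 2 places backward in the alphabet (wrapping around), then delete the first character.
Doing the same to "rubbisho": "szzgqfm".
(Check on "tjeflahct": → "rhcdjyfar" → "hcdjyfar" ✓)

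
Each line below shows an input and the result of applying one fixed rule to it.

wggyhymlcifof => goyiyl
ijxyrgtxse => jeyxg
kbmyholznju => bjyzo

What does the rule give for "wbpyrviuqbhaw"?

The pattern: keep every other character starting from the second (positions 2nd, 4th, 6th, ...), then take characters alternately from the front and the back (1st, last, 2nd, 2nd-last, ...).
Starting from "wbpyrviuqbhaw": after the first operation, "byvuba"; after the second, "baybvu".
(Check on "wggyhymlcifof": → "gyylio" → "goyiyl" ✓)

baybvu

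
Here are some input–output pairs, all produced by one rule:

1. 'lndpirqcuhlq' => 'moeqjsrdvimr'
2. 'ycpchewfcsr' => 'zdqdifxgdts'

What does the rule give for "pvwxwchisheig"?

Looking at the pairs, the operation is to shift every letter 1 place forward in the alphabet (wrapping around).
Applying that to "pvwxwchisheig" gives "qwxyxdijtifjh".

qwxyxdijtifjh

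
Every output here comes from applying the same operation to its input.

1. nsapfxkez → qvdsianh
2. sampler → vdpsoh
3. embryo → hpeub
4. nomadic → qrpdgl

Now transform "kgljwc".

Looking at the pairs, the operation is to shift every letter 3 places forward in the alphabet (wrapping around), then delete the last character.
"kgljwc" → "njomz".

njomz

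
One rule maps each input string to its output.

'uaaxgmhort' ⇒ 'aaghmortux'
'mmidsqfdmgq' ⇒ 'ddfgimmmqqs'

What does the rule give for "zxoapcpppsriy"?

aciopppprsxyz

The rule is to sort the characters into alphabetical order.
"zxoapcpppsriy" → "aciopppprsxyz".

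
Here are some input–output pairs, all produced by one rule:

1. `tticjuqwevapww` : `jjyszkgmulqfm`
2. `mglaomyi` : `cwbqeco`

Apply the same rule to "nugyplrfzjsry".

dkwofbhvpzih

Each output is the input with this applied: delete the last character, then shift every letter 10 places backward in the alphabet (wrapping around).
For "nugyplrfzjsry", step one produces "nugyplrfzjsr"; step two turns that into "dkwofbhvpzih".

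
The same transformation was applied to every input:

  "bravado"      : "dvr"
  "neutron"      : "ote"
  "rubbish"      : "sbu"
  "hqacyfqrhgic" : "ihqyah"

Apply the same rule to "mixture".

rti

Rule — reverse the string, then keep every other character starting from the second (positions 2nd, 4th, 6th, ...).
"mixture" → "erutxim" → "rti".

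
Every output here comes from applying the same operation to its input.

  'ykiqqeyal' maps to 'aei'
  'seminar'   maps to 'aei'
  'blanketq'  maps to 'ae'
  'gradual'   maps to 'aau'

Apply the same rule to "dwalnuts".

Each output is the input with this applied: sort the characters into alphabetical order, then keep only the vowels.
For "dwalnuts" the result is "au".

au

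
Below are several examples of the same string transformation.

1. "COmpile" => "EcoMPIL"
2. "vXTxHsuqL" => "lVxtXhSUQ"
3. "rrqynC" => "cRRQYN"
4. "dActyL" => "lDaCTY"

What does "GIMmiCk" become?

The transformation: move the last character to the front, then flip the case of every letter.
"GIMmiCk" → "kGIMmiC" → "KgimMIc".

KgimMIc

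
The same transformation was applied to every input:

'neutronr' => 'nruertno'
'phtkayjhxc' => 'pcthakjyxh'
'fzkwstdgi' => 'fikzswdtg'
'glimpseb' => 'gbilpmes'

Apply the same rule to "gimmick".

Rule — move the last character to the front, then swap each adjacent pair of characters (1↔2, 3↔4, ...).
"gimmick" → "gkmiimc".

gkmiimc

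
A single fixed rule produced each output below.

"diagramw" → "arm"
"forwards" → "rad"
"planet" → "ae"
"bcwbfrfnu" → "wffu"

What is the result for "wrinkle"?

The pattern: keep every other character starting from the first (positions 1st, 3rd, 5th, ...), then delete the first character.
Starting from "wrinkle": after the first operation, "wike"; after the second, "ike".

ike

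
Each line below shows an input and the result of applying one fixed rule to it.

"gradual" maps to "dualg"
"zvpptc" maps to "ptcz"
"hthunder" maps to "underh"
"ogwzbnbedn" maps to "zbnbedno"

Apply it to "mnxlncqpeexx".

Looking at the pairs, the operation is to move the first character to the end, then delete the first 2 characters.
"mnxlncqpeexx" → "nxlncqpeexxm" → "lncqpeexxm".

lncqpeexxm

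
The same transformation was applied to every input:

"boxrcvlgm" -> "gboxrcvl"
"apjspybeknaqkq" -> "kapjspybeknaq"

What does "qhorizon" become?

Each output is the input with this applied: delete the last character, then move the last character to the front.
For "qhorizon", step one produces "qhorizo"; step two turns that into "oqhoriz".
(Check on "apjspybeknaqkq": → "apjspybeknaqk" → "kapjspybeknaq" ✓)

oqhoriz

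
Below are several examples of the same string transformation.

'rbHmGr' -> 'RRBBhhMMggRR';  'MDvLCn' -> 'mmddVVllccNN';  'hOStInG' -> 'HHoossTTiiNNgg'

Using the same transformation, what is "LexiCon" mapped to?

What's happening: flip the case of every letter, then double every character.
Applying both steps to "LexiCon": "lEXIcON", then "llEEXXIIccOONN".

llEEXXIIccOONN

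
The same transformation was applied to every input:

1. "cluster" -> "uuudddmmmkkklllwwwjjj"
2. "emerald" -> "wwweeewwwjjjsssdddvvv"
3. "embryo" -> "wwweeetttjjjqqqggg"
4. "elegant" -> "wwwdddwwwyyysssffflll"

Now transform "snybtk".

kkkfffqqqtttlllccc

The transformation: repeat every character 3 times, then shift every letter 8 places backward in the alphabet (wrapping around).
For "snybtk", step one produces "sssnnnyyybbbtttkkk"; step two turns that into "kkkfffqqqtttlllccc".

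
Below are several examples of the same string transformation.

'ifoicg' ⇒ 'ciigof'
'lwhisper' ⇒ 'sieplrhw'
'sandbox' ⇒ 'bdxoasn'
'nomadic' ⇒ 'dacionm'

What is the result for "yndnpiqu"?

The pattern: move the first 3 characters to the end (rotate left by 3), then swap each adjacent pair of characters (1↔2, 3↔4, ...).
On "yndnpiqu" that produces "pnqiyudn".

pnqiyudn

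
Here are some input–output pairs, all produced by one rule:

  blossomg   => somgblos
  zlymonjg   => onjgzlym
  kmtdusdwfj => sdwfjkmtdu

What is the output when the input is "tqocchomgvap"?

In each case the input is transformed by: swap the front and back halves of the string.
"tqocchomgvap" → "omgvaptqocch".

omgvaptqocch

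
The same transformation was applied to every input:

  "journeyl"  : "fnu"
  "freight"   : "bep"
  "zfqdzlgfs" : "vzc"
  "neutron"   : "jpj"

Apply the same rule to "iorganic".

The rule is to keep one character in every 3, starting at position 1 (positions 1st, 4th, 7th, ...), then shift every letter 4 places backward in the alphabet (wrapping around).
For "iorganic", step one produces "igi"; step two turns that into "ece".

ece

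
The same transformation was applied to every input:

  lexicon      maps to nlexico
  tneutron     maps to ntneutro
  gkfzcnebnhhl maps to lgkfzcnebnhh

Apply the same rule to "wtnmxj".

What's happening: move the last character to the front.
On "wtnmxj" that produces "jwtnmx".

jwtnmx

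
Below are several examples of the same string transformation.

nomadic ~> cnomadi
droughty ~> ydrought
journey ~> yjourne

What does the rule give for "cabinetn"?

ncabinet

What's happening: move the last character to the front.
Doing the same to "cabinetn": "ncabinet".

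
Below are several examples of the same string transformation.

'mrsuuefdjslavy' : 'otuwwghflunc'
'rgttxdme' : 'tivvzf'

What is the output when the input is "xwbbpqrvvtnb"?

What's happening: delete the last 2 characters, then shift every letter 2 places forward in the alphabet (wrapping around).
For "xwbbpqrvvtnb" the result is "zyddrstxxv".

zyddrstxxv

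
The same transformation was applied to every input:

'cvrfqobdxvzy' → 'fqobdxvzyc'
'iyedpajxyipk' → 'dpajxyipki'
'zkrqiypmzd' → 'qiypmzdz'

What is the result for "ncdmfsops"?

mfsopsn

What's happening: move the first character to the end, then delete the first 2 characters.
Working it through for "ncdmfsops": intermediate "cdmfsopsn", final "mfsopsn".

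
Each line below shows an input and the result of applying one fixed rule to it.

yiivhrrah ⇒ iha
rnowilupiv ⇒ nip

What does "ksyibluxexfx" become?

The rule is to keep one character in every 3, starting at position 2 (positions 2nd, 5th, 8th, ...).
Doing the same to "ksyibluxexfx": "sbxf".

sbxf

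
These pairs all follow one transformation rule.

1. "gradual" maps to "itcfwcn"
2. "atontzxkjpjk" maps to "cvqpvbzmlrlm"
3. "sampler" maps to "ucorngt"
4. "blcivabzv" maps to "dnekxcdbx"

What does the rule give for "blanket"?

dncpmgv

In each case the input is transformed by: shift every letter 2 places forward in the alphabet (wrapping around).
Doing the same to "blanket": "dncpmgv".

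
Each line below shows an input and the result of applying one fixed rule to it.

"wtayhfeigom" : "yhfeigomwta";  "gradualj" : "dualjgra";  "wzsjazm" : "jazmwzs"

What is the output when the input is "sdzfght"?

fghtsdz

The pattern: move the first 3 characters to the end (rotate left by 3).
Doing the same to "sdzfght": "fghtsdz".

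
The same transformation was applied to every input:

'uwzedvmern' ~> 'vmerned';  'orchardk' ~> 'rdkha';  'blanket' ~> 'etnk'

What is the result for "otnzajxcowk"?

The pattern: delete the first 3 characters, then move the first 2 characters to the end (rotate left by 2).
For "otnzajxcowk" the result is "jxcowkza".
(Check on "blanket": → "nket" → "etnk" ✓)

jxcowkza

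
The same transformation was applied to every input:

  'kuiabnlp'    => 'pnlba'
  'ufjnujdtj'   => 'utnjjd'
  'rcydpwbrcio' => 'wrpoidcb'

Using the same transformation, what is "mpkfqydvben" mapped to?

Looking at the pairs, the operation is to delete the first 3 characters, then sort the characters into reverse alphabetical order.
Working it through for "mpkfqydvben": intermediate "fqydvben", final "yvqnfedb".

yvqnfedb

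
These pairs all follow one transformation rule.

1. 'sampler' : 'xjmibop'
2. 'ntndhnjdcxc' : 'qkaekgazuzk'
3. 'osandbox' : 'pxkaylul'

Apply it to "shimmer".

efjjbop

The pattern: move the first character to the end, then shift every letter 3 places backward in the alphabet (wrapping around).
Doing the same to "shimmer": "efjjbop".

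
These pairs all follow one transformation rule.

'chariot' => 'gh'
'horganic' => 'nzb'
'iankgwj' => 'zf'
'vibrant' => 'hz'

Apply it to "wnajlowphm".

mko

The transformation: shift every letter 1 place backward in the alphabet (wrapping around), then keep one character in every 3, starting at position 2 (positions 2nd, 5th, 8th, ...).
"wnajlowphm" → "mko".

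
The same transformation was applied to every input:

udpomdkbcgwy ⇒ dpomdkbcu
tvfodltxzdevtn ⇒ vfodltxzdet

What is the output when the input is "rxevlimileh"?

xevlimir

In each case the input is transformed by: delete the last 3 characters, then move the first character to the end.
On "rxevlimileh": the first step gives "rxevlimi", and the second then gives "xevlimir".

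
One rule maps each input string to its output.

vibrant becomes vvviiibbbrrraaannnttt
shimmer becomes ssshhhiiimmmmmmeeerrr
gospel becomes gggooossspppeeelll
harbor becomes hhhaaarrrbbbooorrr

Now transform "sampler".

What's happening: repeat every character 3 times.
On "sampler" that produces "sssaaammmpppllleeerrr".

sssaaammmpppllleeerrr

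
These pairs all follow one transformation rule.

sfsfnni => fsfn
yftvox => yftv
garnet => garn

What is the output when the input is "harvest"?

Each output is the input with this applied: move the last 2 characters to the front (rotate right by 2), then keep only the last 4 characters.
Applying both steps to "harvest": "stharve", then "arve".

arve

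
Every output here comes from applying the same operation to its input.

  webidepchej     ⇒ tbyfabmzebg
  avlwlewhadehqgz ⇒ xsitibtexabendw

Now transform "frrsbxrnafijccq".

coopyuokxcfgzzn

In each case the input is transformed by: shift every letter 3 places backward in the alphabet (wrapping around).
"frrsbxrnafijccq" → "coopyuokxcfgzzn".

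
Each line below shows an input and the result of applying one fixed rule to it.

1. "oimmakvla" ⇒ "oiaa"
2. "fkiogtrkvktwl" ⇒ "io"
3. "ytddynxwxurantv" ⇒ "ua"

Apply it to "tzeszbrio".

eio

The rule is to keep only the vowels.
For "tzeszbrio" the result is "eio".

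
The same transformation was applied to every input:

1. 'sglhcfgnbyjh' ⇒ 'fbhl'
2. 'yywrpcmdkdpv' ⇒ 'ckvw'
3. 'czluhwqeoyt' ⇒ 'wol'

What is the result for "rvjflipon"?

inj

In each case the input is transformed by: keep one character in every 3, starting at position 3 (positions 3rd, 6th, 9th, ...), then move the first character to the end.
Applying both steps to "rvjflipon": "jin", then "inj".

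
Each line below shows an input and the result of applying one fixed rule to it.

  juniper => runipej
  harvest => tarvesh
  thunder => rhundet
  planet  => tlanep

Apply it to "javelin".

What's happening: swap the first and last characters.
Doing the same to "javelin": "navelij".

navelij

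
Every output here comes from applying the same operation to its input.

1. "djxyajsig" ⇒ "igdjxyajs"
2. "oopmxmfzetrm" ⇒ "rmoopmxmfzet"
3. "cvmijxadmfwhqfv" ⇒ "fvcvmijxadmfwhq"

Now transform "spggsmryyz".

yzspggsmry

The transformation: move the last 2 characters to the front (rotate right by 2).
On "spggsmryyz" that produces "yzspggsmry".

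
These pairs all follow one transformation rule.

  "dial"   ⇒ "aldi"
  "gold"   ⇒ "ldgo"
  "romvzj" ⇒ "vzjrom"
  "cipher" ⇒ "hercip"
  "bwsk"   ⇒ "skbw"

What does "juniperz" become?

perzjuni

Each output is the input with this applied: swap the front and back halves of the string.
Applying that to "juniperz" gives "perzjuni".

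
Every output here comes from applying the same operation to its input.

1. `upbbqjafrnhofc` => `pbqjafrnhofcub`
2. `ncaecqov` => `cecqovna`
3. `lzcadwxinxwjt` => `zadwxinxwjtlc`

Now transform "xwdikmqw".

Each output is the input with this applied: move the first 2 characters to the end (rotate left by 2), then swap the first and last characters.
Working it through for "xwdikmqw": intermediate "dikmqwxw", final "wikmqwxd".

wikmqwxd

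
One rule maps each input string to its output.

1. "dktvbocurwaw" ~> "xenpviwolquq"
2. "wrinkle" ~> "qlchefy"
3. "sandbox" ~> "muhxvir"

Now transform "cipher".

wcjbyl

Each output is the input with this applied: shift every letter 6 places backward in the alphabet (wrapping around).
Doing the same to "cipher": "wcjbyl".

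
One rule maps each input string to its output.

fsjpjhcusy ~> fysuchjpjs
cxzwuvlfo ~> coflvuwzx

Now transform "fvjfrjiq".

The pattern: move the first character to the end, then reverse the string.
On "fvjfrjiq": the first step gives "vjfrjiqf", and the second then gives "fqijrfjv".

fqijrfjv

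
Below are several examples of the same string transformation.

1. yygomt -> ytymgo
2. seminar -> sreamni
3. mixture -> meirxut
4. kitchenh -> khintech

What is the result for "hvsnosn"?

Each output is the input with this applied: take characters alternately from the front and the back (1st, last, 2nd, 2nd-last, ...).
Doing the same to "hvsnosn": "hnvsson".

hnvsson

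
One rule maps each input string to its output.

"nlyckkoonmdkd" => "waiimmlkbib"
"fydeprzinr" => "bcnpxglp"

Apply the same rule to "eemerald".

In each case the input is transformed by: delete the first 2 characters, then shift every letter 2 places backward in the alphabet (wrapping around).
Working it through for "eemerald": intermediate "merald", final "kcpyjb".

kcpyjb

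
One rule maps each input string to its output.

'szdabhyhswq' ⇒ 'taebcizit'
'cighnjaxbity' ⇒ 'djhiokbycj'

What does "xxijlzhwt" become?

In each case the input is transformed by: shift every letter 1 place forward in the alphabet (wrapping around), then delete the last 2 characters.
For "xxijlzhwt", step one produces "yyjkmaixu"; step two turns that into "yyjkmai".
(Check on "cighnjaxbity": → "djhiokbycjuz" → "djhiokbycj" ✓)

yyjkmai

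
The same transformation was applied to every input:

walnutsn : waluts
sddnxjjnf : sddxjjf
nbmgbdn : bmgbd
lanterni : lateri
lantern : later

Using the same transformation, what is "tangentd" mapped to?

The transformation: remove every "n".
Applying that to "tangentd" gives "tagetd".

tagetd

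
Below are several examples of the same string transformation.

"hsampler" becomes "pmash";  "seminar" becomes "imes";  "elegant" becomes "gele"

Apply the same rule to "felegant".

Rule — reverse the string, then delete the first 3 characters.
"felegant" → "tnagelef" → "gelef".
(Check on "elegant": → "tnagele" → "gele" ✓)

gelef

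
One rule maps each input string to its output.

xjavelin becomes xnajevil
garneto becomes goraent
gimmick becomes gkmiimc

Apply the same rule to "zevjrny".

zyverjn

What's happening: move the last character to the front, then swap each adjacent pair of characters (1↔2, 3↔4, ...).
Applying both steps to "zevjrny": "yzevjrn", then "zyverjn".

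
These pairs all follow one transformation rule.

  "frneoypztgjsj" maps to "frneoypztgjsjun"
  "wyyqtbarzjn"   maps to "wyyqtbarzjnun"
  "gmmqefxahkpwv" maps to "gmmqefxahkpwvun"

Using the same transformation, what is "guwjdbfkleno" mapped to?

guwjdbfklenoun

The pattern: append "un".
So "guwjdbfkleno" becomes "guwjdbfklenoun".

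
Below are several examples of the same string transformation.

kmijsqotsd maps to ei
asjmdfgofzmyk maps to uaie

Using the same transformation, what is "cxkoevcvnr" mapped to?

ei

The pattern: shift every letter 6 places backward in the alphabet (wrapping around), then keep only the vowels.
Starting from "cxkoevcvnr": after the first operation, "wreiypwphl"; after the second, "ei".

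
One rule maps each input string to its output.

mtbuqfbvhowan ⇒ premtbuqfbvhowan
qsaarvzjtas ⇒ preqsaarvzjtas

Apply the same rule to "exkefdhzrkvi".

Looking at the pairs, the operation is to prepend "pre".
For "exkefdhzrkvi" the result is "preexkefdhzrkvi".

preexkefdhzrkvi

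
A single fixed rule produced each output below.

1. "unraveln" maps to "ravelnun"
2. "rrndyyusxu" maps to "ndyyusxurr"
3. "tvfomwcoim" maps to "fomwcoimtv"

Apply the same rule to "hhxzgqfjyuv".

xzgqfjyuvhh

The pattern: move the first 2 characters to the end (rotate left by 2).
For "hhxzgqfjyuv" the result is "xzgqfjyuvhh".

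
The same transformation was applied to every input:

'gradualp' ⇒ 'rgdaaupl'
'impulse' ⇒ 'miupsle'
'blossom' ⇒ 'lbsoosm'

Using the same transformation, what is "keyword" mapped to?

ekwyrod

The rule is to swap each adjacent pair of characters (1↔2, 3↔4, ...).
Applying that to "keyword" gives "ekwyrod".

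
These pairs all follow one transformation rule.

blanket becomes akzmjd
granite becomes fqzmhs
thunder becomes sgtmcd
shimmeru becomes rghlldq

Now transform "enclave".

dmbkzu

Each output is the input with this applied: delete the last character, then shift every letter 1 place backward in the alphabet (wrapping around).
"enclave" → "dmbkzu".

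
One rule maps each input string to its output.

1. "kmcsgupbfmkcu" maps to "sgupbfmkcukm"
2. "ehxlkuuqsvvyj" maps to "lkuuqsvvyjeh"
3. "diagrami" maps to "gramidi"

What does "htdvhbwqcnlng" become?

vhbwqcnlnght

What's happening: move the first 2 characters to the end (rotate left by 2), then delete the first character.
On "htdvhbwqcnlng": the first step gives "dvhbwqcnlnght", and the second then gives "vhbwqcnlnght".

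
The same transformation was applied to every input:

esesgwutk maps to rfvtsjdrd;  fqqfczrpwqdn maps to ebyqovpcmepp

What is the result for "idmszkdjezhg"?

In each case the input is transformed by: move the first 3 characters to the end (rotate left by 3), then shift every letter 1 place backward in the alphabet (wrapping around).
Applying that to "idmszkdjezhg" gives "ryjcidygfhcl".

ryjcidygfhcl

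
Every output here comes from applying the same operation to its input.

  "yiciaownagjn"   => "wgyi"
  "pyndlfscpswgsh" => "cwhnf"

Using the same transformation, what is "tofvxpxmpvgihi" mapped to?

Looking at the pairs, the operation is to swap the front and back halves of the string, then keep one character in every 3, starting at position 1 (positions 1st, 4th, 7th, ...).
Starting from "tofvxpxmpvgihi": after the first operation, "mpvgihitofvxpx"; after the second, "mgifp".
(Check on "yiciaownagjn": → "wnagjnyiciao" → "wgyi" ✓)

mgifp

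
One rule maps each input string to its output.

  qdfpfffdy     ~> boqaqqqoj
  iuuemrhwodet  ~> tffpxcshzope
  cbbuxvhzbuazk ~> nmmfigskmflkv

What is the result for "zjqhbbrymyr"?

Rule — shift every letter 11 places forward in the alphabet (wrapping around).
For "zjqhbbrymyr" the result is "kubsmmcjxjc".

kubsmmcjxjc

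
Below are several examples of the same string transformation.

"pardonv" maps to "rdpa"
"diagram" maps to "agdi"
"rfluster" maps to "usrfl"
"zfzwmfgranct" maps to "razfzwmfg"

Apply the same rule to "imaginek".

giima

The pattern: delete the last 3 characters, then move the last 2 characters to the front (rotate right by 2).
"imaginek" → "giima".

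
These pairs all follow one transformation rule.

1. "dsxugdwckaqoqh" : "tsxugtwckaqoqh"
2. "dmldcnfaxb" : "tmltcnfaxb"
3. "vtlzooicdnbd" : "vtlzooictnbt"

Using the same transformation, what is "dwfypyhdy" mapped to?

The rule is to replace every "d" with "t".
Doing the same to "dwfypyhdy": "twfypyhty".

twfypyhty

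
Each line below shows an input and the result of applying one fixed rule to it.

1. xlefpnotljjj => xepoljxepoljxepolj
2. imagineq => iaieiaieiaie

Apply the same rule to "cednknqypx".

Looking at the pairs, the operation is to keep every other character starting from the first (positions 1st, 3rd, 5th, ...), then write the whole string 3 times in a row.
Applying both steps to "cednknqypx": "cdkqp", then "cdkqpcdkqpcdkqp".

cdkqpcdkqpcdkqp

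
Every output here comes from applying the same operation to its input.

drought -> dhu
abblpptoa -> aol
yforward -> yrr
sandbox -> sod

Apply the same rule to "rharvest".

rsr

The rule is to take characters alternately from the front and the back (1st, last, 2nd, 2nd-last, ...), then keep one character in every 3, starting at position 1 (positions 1st, 4th, 7th, ...).
Starting from "rharvest": after the first operation, "rthsaerv"; after the second, "rsr".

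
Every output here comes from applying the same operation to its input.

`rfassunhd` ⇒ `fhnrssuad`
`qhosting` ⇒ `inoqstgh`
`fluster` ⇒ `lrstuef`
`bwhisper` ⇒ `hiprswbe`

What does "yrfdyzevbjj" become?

Rule — sort the characters into alphabetical order, then move the first 2 characters to the end (rotate left by 2).
Starting from "yrfdyzevbjj": after the first operation, "bdefjjrvyyz"; after the second, "efjjrvyyzbd".

efjjrvyyzbd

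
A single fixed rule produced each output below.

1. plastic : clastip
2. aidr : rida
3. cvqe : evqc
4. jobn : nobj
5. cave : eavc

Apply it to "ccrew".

The rule is to swap the first and last characters.
On "ccrew" that produces "wcrec".

wcrec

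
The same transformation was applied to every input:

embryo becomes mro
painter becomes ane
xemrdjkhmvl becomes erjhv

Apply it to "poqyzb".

Looking at the pairs, the operation is to keep every other character starting from the second (positions 2nd, 4th, 6th, ...).
"poqyzb" → "oyb".

oyb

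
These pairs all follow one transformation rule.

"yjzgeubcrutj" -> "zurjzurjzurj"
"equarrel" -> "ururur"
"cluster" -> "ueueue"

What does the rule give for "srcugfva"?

The transformation: keep one character in every 3, starting at position 3 (positions 3rd, 6th, 9th, ...), then write the whole string 3 times in a row.
For "srcugfva", step one produces "cf"; step two turns that into "cfcfcf".

cfcfcf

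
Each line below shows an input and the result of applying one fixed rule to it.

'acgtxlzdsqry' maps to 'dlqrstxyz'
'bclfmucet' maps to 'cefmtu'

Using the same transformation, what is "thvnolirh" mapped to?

hilnor

Rule — delete the first 3 characters, then sort the characters into alphabetical order.
"thvnolirh" → "nolirh" → "hilnor".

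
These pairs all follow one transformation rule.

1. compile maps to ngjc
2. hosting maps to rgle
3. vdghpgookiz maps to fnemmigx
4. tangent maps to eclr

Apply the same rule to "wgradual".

The transformation: delete the first 3 characters, then shift every letter 2 places backward in the alphabet (wrapping around).
Working it through for "wgradual": intermediate "adual", final "ybsyj".

ybsyj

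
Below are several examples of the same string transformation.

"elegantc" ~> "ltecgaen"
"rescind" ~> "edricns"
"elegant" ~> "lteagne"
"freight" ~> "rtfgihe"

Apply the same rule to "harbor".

The rule is to swap each adjacent pair of characters (1↔2, 3↔4, ...), then take characters alternately from the front and the back (1st, last, 2nd, 2nd-last, ...).
On "harbor": the first step gives "ahbrro", and the second then gives "aohrbr".

aohrbr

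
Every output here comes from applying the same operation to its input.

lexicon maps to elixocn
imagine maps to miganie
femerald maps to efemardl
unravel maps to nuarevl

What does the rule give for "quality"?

uqlatiy

In each case the input is transformed by: swap each adjacent pair of characters (1↔2, 3↔4, ...).
For "quality" the result is "uqlatiy".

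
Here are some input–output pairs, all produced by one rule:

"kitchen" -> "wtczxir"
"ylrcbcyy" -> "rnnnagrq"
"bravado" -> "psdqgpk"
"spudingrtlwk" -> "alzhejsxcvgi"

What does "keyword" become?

In each case the input is transformed by: move the last 3 characters to the front (rotate right by 3), then shift every letter 11 places backward in the alphabet (wrapping around).
"keyword" → "dgsztnl".

dgsztnl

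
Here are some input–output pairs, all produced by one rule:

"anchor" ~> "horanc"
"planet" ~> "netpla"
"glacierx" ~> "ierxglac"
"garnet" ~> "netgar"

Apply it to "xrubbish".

bishxrub

Rule — swap the front and back halves of the string.
For "xrubbish" the result is "bishxrub".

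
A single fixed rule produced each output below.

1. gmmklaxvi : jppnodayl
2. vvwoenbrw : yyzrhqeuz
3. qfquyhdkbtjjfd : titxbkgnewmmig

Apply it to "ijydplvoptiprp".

What's happening: shift every letter 3 places forward in the alphabet (wrapping around).
So "ijydplvoptiprp" becomes "lmbgsoyrswlsus".

lmbgsoyrswlsus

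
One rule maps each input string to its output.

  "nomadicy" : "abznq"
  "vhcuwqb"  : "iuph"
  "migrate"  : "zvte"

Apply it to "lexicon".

yrkv

In each case the input is transformed by: delete the last 3 characters, then shift every letter 13 places forward in the alphabet (wrapping around) — i.e. ROT13.
"lexicon" → "lexi" → "yrkv".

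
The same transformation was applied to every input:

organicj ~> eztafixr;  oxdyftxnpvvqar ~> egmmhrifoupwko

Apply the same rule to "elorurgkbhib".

xbsyzsvcfili

The rule is to shift every letter 9 places backward in the alphabet (wrapping around), then swap the front and back halves of the string.
Applying both steps to "elorurgkbhib": "vcfilixbsyzs", then "xbsyzsvcfili".
(Check on "oxdyftxnpvvqar": → "foupwkoegmmhri" → "egmmhrifoupwko" ✓)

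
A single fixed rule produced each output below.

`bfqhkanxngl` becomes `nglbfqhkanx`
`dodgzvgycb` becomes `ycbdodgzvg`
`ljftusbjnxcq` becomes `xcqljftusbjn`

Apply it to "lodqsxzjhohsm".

Rule — move the last 3 characters to the front (rotate right by 3).
For "lodqsxzjhohsm" the result is "hsmlodqsxzjho".

hsmlodqsxzjho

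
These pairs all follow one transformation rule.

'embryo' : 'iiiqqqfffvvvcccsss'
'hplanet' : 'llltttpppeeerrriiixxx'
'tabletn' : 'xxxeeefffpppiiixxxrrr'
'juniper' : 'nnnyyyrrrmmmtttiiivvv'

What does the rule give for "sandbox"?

The pattern: shift every letter 4 places forward in the alphabet (wrapping around), then repeat every character 3 times.
Starting from "sandbox": after the first operation, "werhfsb"; after the second, "wwweeerrrhhhfffsssbbb".

wwweeerrrhhhfffsssbbb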